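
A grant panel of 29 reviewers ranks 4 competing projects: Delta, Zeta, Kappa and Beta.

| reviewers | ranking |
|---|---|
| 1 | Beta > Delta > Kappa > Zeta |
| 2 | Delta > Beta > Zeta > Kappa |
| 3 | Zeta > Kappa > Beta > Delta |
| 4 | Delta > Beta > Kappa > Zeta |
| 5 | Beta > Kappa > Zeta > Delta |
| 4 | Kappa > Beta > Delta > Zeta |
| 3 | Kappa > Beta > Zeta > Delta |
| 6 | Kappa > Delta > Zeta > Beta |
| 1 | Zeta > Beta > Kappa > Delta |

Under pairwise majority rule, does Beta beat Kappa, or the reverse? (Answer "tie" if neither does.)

Ballots ranking Beta above Kappa: 1 + 2 + 4 + 5 + 1 = 13.
Ballots ranking Kappa above Beta: 29 − 13 = 16.
Kappa wins the head-to-head 16–13.

Kappa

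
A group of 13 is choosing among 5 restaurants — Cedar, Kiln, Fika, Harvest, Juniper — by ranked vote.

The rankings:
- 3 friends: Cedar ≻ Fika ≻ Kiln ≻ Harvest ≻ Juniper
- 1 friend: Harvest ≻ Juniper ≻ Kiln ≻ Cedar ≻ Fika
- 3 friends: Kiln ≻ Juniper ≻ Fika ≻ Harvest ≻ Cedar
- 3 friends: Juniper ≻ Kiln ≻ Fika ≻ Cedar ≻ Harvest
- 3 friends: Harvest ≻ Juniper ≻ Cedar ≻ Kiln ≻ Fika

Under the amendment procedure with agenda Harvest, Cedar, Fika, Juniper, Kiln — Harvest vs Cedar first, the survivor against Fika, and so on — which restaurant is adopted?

Juniper

Round 1: Harvest vs Cedar — 7–6, Harvest advances.
Round 2: Harvest vs Fika — 4–9, Fika advances.
Round 3: Fika vs Juniper — 3–10, Juniper advances.
Round 4: Juniper vs Kiln — 7–6, Juniper advances.
Juniper survives the agenda.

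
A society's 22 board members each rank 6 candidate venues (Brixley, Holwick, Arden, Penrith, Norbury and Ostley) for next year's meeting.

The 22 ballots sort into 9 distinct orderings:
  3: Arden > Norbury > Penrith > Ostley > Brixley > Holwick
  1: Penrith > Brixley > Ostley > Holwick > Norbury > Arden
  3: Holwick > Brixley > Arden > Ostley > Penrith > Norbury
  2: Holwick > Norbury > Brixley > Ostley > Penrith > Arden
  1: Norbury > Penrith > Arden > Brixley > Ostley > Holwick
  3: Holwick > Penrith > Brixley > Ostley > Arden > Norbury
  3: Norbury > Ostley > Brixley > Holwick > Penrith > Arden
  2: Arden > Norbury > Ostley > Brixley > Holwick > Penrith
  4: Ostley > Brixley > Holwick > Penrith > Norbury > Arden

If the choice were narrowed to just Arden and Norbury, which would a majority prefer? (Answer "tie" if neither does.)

Ballots ranking Arden above Norbury: 3 + 3 + 3 + 2 = 11.
Ballots ranking Norbury above Arden: 22 − 11 = 11.
11–11: the pair ties.

tie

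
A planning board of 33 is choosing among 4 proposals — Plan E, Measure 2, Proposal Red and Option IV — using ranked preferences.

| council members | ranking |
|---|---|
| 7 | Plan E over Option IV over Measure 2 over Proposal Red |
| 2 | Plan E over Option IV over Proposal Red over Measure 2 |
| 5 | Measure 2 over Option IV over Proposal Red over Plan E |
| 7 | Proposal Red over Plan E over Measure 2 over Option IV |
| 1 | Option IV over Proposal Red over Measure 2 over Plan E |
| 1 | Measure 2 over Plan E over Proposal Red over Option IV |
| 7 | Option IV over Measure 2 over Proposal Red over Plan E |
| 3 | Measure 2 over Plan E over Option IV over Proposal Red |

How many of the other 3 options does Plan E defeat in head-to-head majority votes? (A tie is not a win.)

1

Plan E against each rival (33 council members):
Plan E vs Measure 2: Measure 2, 17–16.
Plan E vs Proposal Red: Plan E preferred on 7+2+1+3 = 13 ballots; Proposal Red wins 20–13.
Plan E vs Option IV: Plan E wins 20–13.
Plan E beats Option IV; loses to Measure 2, Proposal Red — 1 pairwise win.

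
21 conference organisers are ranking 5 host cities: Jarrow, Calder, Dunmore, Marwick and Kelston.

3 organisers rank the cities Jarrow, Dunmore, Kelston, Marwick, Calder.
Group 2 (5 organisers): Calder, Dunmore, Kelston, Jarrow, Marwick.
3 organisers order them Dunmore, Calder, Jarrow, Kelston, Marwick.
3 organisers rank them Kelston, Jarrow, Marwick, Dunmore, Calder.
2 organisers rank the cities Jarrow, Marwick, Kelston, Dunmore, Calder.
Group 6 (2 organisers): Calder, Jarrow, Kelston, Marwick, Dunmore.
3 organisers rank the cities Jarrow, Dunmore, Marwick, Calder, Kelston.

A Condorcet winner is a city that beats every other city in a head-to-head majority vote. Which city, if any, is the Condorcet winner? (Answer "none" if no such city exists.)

Head-to-head results (21 organisers):
Jarrow vs Calder: Jarrow preferred on 3+3+2+3 = 11 ballots; Jarrow wins 11–10.
Jarrow–Dunmore: Jarrow 13–8.
Jarrow–Marwick: Jarrow 21–0.
Jarrow vs Kelston: Jarrow, 13–8.
Calder vs Dunmore: Dunmore, 14–7.
Calder vs Marwick: Marwick, 11–10.
Calder vs Kelston: Calder is ranked higher on 5+3+2+3 = 13 ballots, Kelston on 8. Calder wins 13–8.
Dunmore vs Marwick: Dunmore wins 14–7.
Dunmore–Kelston: Dunmore 14–7.
Marwick vs Kelston: Kelston, 16–5.
Only Jarrow has no losses; Jarrow is the Condorcet winner.

Jarrow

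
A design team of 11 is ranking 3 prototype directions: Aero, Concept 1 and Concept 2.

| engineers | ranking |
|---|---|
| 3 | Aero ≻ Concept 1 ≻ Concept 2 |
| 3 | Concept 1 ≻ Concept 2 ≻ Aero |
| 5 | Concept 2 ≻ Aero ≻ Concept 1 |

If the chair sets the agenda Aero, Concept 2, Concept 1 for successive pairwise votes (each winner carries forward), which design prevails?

Concept 1

Round 1: Aero vs Concept 2 — 3–8, Concept 2 advances.
Round 2: Concept 2 vs Concept 1 — 5–6, Concept 1 advances.
The agenda winner is Concept 1.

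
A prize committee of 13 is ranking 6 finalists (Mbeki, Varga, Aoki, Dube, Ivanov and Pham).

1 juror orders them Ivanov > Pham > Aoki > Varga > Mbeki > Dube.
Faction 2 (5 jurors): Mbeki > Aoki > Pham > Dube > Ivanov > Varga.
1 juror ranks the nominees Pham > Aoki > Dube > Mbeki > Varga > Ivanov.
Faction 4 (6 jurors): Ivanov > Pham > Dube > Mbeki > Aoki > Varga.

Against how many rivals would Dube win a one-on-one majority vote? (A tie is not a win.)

Dube against each rival (13 jurors):
Dube vs Mbeki: Dube is ranked higher on 1+6 = 7 ballots, Mbeki on 6. Dube wins 7–6.
Dube vs Varga: 12 to 1, Dube.
Dube vs Aoki: Aoki wins 7–6.
Dube–Ivanov: Ivanov 7–6.
Dube–Pham: Pham 13–0.
Dube beats Mbeki, Varga; loses to Aoki, Ivanov, Pham — 2 pairwise wins.

2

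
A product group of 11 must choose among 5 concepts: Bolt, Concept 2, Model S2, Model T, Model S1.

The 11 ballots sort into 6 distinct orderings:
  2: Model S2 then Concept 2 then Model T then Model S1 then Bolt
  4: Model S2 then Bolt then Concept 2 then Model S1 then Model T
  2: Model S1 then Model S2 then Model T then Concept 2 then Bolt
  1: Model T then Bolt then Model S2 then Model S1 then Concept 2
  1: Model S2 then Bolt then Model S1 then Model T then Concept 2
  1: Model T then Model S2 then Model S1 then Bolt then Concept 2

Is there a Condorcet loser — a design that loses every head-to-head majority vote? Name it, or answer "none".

none

Pairwise majorities:
Bolt vs Concept 2: Bolt, 7–4.
Bolt vs Model S2: Bolt is ranked higher on 1 ballot, Model S2 on 10. Model S2 wins 10–1.
Bolt vs Model T: 5 to 6, Model T.
Bolt vs Model S1: 6 to 5, Bolt.
Concept 2–Model S2: Model S2 11–0.
Concept 2 vs Model T: Concept 2, 6–5.
Concept 2–Model S1: Concept 2 6–5.
Model S2 vs Model T: Model S2 wins 9–2.
Model S2 vs Model S1: Model S2 preferred on 2+4+1+1+1 = 9 ballots; Model S2 wins 9–2.
Model T–Model S1: Model S1 7–4.
Every design wins at least one matchup (Bolt beats Concept 2; Concept 2 beats Model T; Model S2 beats Bolt; Model T beats Bolt; Model S1 beats Model T), so there is no Condorcet loser.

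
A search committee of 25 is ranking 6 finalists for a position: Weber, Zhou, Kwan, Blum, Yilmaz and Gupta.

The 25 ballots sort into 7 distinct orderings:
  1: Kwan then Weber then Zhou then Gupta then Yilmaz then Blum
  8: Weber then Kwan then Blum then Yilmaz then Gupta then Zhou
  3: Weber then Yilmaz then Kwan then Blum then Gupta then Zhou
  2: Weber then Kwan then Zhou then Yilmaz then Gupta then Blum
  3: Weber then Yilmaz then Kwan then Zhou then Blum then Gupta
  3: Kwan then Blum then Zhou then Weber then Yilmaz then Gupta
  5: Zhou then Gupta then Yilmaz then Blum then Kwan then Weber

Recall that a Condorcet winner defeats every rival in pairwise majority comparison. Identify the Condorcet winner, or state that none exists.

Head-to-head results (25 committee members):
Weber vs Zhou: 17 to 8, Weber.
Weber vs Kwan: Weber preferred on 8+3+2+3 = 16 ballots; Weber wins 16–9.
Weber vs Blum: 1+8+3+2+3 = 17 for Weber, 8 for Blum — Weber by 17–8.
Weber vs Yilmaz: Weber is ranked higher on 1+8+3+2+3+3 = 20 ballots, Yilmaz on 5. Weber wins 20–5.
Weber vs Gupta: Weber is ranked higher on 1+8+3+2+3+3 = 20 ballots, Gupta on 5. Weber wins 20–5.
Zhou vs Kwan: 5 for Zhou, 20 for Kwan — Kwan by 20–5.
Zhou vs Blum: 1+2+3+5 = 11 for Zhou, 14 for Blum — Blum by 14–11.
Zhou vs Yilmaz: Zhou is ranked higher on 1+2+3+5 = 11 ballots, Yilmaz on 14. Yilmaz wins 14–11.
Zhou vs Gupta: Zhou is ranked higher on 1+2+3+3+5 = 14 ballots, Gupta on 11. Zhou wins 14–11.
Kwan vs Blum: Kwan preferred on 1+8+3+2+3+3 = 20 ballots; Kwan wins 20–5.
Kwan vs Yilmaz: 1+8+2+3 = 14 for Kwan, 11 for Yilmaz — Kwan by 14–11.
Kwan vs Gupta: 1+8+3+2+3+3 = 20 for Kwan, 5 for Gupta — Kwan by 20–5.
Blum vs Yilmaz: Blum is ranked higher on 8+3 = 11 ballots, Yilmaz on 14. Yilmaz wins 14–11.
Blum vs Gupta: Blum preferred on 8+3+3+3 = 17 ballots; Blum wins 17–8.
Yilmaz vs Gupta: 8+3+2+3+3 = 19 for Yilmaz, 6 for Gupta — Yilmaz by 19–6.
Weber defeats every rival head-to-head and is the Condorcet winner.

Weber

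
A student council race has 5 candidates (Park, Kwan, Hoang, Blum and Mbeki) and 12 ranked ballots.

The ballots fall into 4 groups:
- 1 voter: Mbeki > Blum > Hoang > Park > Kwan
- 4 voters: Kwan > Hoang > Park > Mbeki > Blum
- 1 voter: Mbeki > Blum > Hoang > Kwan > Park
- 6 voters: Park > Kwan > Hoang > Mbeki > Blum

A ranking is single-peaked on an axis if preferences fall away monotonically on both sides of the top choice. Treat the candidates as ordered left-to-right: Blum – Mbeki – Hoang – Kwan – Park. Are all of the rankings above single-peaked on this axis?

Axis positions: Blum=1, Mbeki=2, Hoang=3, Kwan=4, Park=5.
Group 1: ranking walks positions 2-1-3-5-4; Park is ranked above Kwan even though Kwan lies between Park and the peak Mbeki on the axis — preferences dip and rise again. Not single-peaked.
Group 2 (peak Kwan at position 4): ranking walks positions 4-3-5-2-1, expanding outward from the peak — single-peaked.
Group 3 (peak Mbeki at position 2): ranking walks positions 2-1-3-4-5, expanding outward from the peak — single-peaked.
Group 4 (peak Park at position 5): ranking walks positions 5-4-3-2-1, expanding outward from the peak — single-peaked.
Group 1 violates single-peakedness, so the profile is not single-peaked on this axis.

no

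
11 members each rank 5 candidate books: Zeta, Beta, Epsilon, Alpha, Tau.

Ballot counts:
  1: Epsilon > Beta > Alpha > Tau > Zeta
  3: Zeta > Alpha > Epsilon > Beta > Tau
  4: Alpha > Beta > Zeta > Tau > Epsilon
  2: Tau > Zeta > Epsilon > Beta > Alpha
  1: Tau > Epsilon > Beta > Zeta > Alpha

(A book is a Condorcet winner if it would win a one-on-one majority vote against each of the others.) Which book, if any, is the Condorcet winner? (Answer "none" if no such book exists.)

none

Check each pair by majority over 11 ballots:
Zeta vs Beta: Beta, 6–5.
Zeta vs Epsilon: Zeta preferred on 3+4+2 = 9 ballots; Zeta wins 9–2.
Zeta–Alpha: Zeta 6–5.
Zeta vs Tau: Zeta, 7–4.
Beta vs Epsilon: Beta is ranked higher on 4 ballots, Epsilon on 7. Epsilon wins 7–4.
Beta vs Alpha: Alpha wins 7–4.
Beta vs Tau: Beta preferred on 1+3+4 = 8 ballots; Beta wins 8–3.
Epsilon vs Alpha: 4 to 7, Alpha.
Epsilon vs Tau: Epsilon preferred on 1+3 = 4 ballots; Tau wins 7–4.
Alpha vs Tau: 8 to 3, Alpha.
No book is unbeaten: Zeta loses to Beta; Beta loses to Epsilon; Epsilon loses to Zeta; Alpha loses to Zeta; Tau loses to Zeta. In particular Zeta beats Epsilon beats Beta beats Zeta is a majority cycle — no Condorcet winner exists.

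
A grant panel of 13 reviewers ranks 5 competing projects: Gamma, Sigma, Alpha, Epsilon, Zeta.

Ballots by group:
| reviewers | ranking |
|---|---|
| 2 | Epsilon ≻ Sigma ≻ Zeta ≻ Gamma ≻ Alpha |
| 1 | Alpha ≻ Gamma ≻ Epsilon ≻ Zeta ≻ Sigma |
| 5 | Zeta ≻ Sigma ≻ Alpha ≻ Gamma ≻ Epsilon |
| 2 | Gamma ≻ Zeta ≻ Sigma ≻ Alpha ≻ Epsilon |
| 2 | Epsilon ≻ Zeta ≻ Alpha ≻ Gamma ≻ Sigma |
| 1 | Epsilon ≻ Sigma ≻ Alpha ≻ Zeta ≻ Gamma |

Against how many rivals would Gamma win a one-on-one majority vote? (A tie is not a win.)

Gamma against each rival (13 reviewers):
Gamma vs Sigma: 5 to 8, Sigma.
Gamma vs Alpha: 4 to 9, Alpha.
Gamma vs Epsilon: Gamma wins 8–5.
Gamma vs Zeta: Zeta, 10–3.
Gamma beats Epsilon; loses to Sigma, Alpha, Zeta — 1 pairwise win.

1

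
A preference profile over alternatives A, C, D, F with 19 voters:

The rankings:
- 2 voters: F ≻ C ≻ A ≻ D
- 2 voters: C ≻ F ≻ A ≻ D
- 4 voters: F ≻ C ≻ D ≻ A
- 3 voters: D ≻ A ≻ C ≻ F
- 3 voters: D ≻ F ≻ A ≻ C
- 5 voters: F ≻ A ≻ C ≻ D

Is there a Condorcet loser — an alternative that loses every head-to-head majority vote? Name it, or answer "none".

Pairwise majorities:
A vs C: A preferred on 3+3+5 = 11 ballots; A wins 11–8.
A vs D: D wins 10–9.
A vs F: 3 to 16, F.
C vs D: C preferred on 2+2+4+5 = 13 ballots; C wins 13–6.
C vs F: C is ranked higher on 2+3 = 5 ballots, F on 14. F wins 14–5.
D vs F: F, 13–6.
Every alternative wins at least one matchup (A beats C; C beats D; D beats A; F beats A), so there is no Condorcet loser.

none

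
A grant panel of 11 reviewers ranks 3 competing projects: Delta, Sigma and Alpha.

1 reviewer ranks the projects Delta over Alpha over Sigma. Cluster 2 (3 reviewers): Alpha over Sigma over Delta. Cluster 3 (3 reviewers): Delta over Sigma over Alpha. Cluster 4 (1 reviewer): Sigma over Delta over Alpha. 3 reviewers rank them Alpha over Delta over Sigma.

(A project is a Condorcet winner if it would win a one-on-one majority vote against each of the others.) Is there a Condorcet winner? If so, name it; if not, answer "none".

Alpha

Head-to-head results (11 reviewers):
Delta vs Sigma: Delta, 7–4.
Delta vs Alpha: 5 to 6, Alpha.
Sigma vs Alpha: Sigma is ranked higher on 3+1 = 4 ballots, Alpha on 7. Alpha wins 7–4.
Alpha defeats every rival head-to-head and is the Condorcet winner.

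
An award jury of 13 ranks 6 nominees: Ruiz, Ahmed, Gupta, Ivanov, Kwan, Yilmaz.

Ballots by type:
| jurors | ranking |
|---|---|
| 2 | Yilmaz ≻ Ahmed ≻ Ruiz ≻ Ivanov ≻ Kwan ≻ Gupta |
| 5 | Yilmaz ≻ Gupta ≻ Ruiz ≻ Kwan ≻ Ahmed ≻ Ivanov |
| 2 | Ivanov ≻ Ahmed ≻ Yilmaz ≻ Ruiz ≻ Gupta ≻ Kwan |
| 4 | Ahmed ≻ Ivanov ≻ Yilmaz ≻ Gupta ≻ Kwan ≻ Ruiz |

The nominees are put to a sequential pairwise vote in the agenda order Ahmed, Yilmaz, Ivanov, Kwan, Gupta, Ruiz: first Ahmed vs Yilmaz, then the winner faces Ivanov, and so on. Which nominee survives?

Yilmaz

Round 1: Ahmed vs Yilmaz — 6–7, Yilmaz advances.
Round 2: Yilmaz vs Ivanov — 7–6, Yilmaz advances.
Round 3: Yilmaz vs Kwan — 13–0, Yilmaz advances.
Round 4: Yilmaz vs Gupta — 13–0, Yilmaz advances.
Round 5: Yilmaz vs Ruiz — 13–0, Yilmaz advances.
The agenda winner is Yilmaz.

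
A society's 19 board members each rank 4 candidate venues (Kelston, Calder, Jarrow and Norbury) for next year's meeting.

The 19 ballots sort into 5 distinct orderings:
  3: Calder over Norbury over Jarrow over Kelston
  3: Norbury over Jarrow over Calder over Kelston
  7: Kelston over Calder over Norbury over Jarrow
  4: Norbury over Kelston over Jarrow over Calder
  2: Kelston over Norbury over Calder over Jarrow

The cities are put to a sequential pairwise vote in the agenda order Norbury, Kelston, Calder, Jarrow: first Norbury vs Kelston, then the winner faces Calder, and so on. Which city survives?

Round 1: Norbury vs Kelston — 10–9, Norbury advances.
Round 2: Norbury vs Calder — 9–10, Calder advances.
Round 3: Calder vs Jarrow — 12–7, Calder advances.
The agenda winner is Calder.

Calder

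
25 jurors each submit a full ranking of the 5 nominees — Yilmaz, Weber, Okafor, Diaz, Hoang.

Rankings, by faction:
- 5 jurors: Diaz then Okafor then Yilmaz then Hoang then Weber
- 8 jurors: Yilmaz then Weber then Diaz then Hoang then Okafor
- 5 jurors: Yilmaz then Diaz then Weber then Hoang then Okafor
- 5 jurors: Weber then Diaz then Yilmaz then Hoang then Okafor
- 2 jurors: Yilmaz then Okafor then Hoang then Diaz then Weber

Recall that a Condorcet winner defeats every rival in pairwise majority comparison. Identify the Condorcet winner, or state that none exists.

Head-to-head results (25 jurors):
Yilmaz vs Weber: Yilmaz is ranked higher on 5+8+5+2 = 20 ballots, Weber on 5. Yilmaz wins 20–5.
Yilmaz vs Okafor: 20 to 5, Yilmaz.
Yilmaz vs Diaz: Yilmaz preferred on 8+5+2 = 15 ballots; Yilmaz wins 15–10.
Yilmaz vs Hoang: 25 to 0, Yilmaz.
Weber vs Okafor: Weber preferred on 8+5+5 = 18 ballots; Weber wins 18–7.
Weber vs Diaz: 13 to 12, Weber.
Weber vs Hoang: Weber preferred on 8+5+5 = 18 ballots; Weber wins 18–7.
Okafor vs Diaz: 2 for Okafor, 23 for Diaz — Diaz by 23–2.
Okafor vs Hoang: 5+2 = 7 for Okafor, 18 for Hoang — Hoang by 18–7.
Diaz vs Hoang: 23 to 2, Diaz.
Yilmaz beats each of Weber, Okafor, Diaz, Hoang — Yilmaz is the Condorcet winner.

Yilmaz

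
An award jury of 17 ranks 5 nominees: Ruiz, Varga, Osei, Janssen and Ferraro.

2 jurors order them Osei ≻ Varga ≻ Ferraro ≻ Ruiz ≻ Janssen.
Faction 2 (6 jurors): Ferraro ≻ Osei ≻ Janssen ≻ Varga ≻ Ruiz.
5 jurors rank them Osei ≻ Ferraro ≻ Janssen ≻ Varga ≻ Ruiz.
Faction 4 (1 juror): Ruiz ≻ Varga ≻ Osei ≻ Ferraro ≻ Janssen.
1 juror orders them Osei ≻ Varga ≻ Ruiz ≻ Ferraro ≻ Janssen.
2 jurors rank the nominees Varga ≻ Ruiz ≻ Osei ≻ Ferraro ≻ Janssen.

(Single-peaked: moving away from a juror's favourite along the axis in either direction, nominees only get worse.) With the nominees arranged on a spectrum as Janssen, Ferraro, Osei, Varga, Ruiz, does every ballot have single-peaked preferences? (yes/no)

Axis positions: Janssen=1, Ferraro=2, Osei=3, Varga=4, Ruiz=5.
Faction 1 (peak Osei at position 3): ranking walks positions 3-4-2-5-1, expanding outward from the peak — single-peaked.
Faction 2 (peak Ferraro at position 2): ranking walks positions 2-3-1-4-5, expanding outward from the peak — single-peaked.
Faction 3 (peak Osei at position 3): ranking walks positions 3-2-1-4-5, expanding outward from the peak — single-peaked.
Faction 4 (peak Ruiz at position 5): ranking walks positions 5-4-3-2-1, expanding outward from the peak — single-peaked.
Faction 5 (peak Osei at position 3): ranking walks positions 3-4-5-2-1, expanding outward from the peak — single-peaked.
Faction 6 (peak Varga at position 4): ranking walks positions 4-5-3-2-1, expanding outward from the peak — single-peaked.
Every ranking is single-peaked on this axis.

yes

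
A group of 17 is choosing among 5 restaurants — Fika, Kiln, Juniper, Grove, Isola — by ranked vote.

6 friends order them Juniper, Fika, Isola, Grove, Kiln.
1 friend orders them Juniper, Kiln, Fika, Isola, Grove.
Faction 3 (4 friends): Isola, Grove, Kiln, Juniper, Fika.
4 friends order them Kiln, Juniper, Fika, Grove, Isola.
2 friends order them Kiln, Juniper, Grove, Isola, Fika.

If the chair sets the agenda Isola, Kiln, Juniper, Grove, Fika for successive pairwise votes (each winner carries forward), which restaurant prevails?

Round 1: Isola vs Kiln — 10–7, Isola advances.
Round 2: Isola vs Juniper — 4–13, Juniper advances.
Round 3: Juniper vs Grove — 13–4, Juniper advances.
Round 4: Juniper vs Fika — 17–0, Juniper advances.
Juniper survives the agenda.

Juniper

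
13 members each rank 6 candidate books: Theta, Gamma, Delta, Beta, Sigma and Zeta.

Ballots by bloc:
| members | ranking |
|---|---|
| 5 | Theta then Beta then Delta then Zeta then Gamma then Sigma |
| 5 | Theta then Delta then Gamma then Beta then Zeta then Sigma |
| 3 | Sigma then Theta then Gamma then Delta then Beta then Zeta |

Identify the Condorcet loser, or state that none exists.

Sigma

Head-to-head results (13 members):
Theta vs Gamma: Theta wins 13–0.
Theta vs Delta: Theta, 13–0.
Theta–Beta: Theta 13–0.
Theta vs Sigma: Theta preferred on 5+5 = 10 ballots; Theta wins 10–3.
Theta vs Zeta: Theta wins 13–0.
Gamma vs Delta: Delta, 10–3.
Gamma vs Beta: Gamma, 8–5.
Gamma–Sigma: Gamma 10–3.
Gamma vs Zeta: Gamma wins 8–5.
Delta vs Beta: 8 to 5, Delta.
Delta vs Sigma: Delta wins 10–3.
Delta vs Zeta: Delta is ranked higher on 5+5+3 = 13 ballots, Zeta on 0. Delta wins 13–0.
Beta vs Sigma: Beta, 10–3.
Beta vs Zeta: Beta preferred on 5+5+3 = 13 ballots; Beta wins 13–0.
Sigma vs Zeta: Zeta, 10–3.
Sigma is beaten in every head-to-head and is the Condorcet loser.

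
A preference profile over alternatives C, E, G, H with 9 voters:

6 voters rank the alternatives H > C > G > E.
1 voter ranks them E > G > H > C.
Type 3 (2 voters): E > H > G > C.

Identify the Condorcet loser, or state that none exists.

Pairwise majorities:
C vs E: C preferred on 6 ballots; C wins 6–3.
C–G: C 6–3.
C vs H: C preferred on 0 ballots; H wins 9–0.
E vs G: E is ranked higher on 1+2 = 3 ballots, G on 6. G wins 6–3.
E–H: H 6–3.
G vs H: 1 to 8, H.
Only E has no wins; E is the Condorcet loser.

E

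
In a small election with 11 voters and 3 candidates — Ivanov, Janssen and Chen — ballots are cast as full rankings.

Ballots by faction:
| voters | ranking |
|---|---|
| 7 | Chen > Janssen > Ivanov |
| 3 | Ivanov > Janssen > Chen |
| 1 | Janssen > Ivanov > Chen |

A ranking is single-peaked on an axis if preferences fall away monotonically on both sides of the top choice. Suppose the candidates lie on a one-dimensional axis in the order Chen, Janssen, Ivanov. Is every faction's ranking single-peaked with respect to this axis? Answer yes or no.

yes

Axis positions: Chen=1, Janssen=2, Ivanov=3.
Faction 1 (peak Chen at position 1): ranking walks positions 1-2-3, expanding outward from the peak — single-peaked.
Faction 2 (peak Ivanov at position 3): ranking walks positions 3-2-1, expanding outward from the peak — single-peaked.
Faction 3 (peak Janssen at position 2): ranking walks positions 2-3-1, expanding outward from the peak — single-peaked.
Every ranking is single-peaked on this axis.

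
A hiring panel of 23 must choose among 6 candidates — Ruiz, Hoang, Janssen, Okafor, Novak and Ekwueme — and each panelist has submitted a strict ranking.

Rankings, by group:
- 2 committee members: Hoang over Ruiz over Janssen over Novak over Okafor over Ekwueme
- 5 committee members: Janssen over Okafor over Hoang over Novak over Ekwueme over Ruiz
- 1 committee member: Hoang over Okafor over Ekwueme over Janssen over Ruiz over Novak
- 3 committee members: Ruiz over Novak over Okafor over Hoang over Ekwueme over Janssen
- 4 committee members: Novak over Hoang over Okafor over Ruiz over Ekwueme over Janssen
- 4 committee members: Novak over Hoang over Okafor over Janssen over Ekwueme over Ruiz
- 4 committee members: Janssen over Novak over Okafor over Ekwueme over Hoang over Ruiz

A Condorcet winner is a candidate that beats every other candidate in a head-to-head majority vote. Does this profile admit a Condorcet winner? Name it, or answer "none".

none

Check each pair by majority over 23 ballots:
Ruiz vs Hoang: Hoang wins 20–3.
Ruiz vs Janssen: Janssen wins 14–9.
Ruiz–Okafor: Okafor 18–5.
Ruiz vs Novak: Ruiz is ranked higher on 2+1+3 = 6 ballots, Novak on 17. Novak wins 17–6.
Ruiz vs Ekwueme: 9 to 14, Ekwueme.
Hoang vs Janssen: Hoang, 14–9.
Hoang vs Okafor: 11 to 12, Okafor.
Hoang vs Novak: 8 to 15, Novak.
Hoang vs Ekwueme: 19 to 4, Hoang.
Janssen vs Okafor: Okafor, 12–11.
Janssen vs Novak: Janssen, 12–11.
Janssen vs Ekwueme: 2+5+4+4 = 15 for Janssen, 8 for Ekwueme — Janssen by 15–8.
Okafor vs Novak: 5+1 = 6 for Okafor, 17 for Novak — Novak by 17–6.
Okafor vs Ekwueme: Okafor is ranked higher on 23 ballots, Ekwueme on 0. Okafor wins 23–0.
Novak vs Ekwueme: 2+5+3+4+4+4 = 22 for Novak, 1 for Ekwueme — Novak by 22–1.
Each candidate drops at least one matchup (Ruiz loses to Hoang; Hoang loses to Okafor; Janssen loses to Hoang; Okafor loses to Novak; Novak loses to Janssen; Ekwueme loses to Hoang); the cycle Hoang > Janssen > Novak > Hoang rules out a Condorcet winner.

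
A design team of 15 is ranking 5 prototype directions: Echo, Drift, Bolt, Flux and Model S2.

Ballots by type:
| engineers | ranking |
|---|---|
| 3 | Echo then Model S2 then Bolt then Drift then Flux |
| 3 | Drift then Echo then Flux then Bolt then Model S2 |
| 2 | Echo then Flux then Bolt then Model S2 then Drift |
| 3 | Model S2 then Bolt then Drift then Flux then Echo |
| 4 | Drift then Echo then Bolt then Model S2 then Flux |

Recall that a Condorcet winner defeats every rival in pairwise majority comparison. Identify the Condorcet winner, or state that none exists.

Pairwise majorities:
Echo vs Drift: Echo is ranked higher on 3+2 = 5 ballots, Drift on 10. Drift wins 10–5.
Echo vs Bolt: 12 to 3, Echo.
Echo vs Flux: 12 to 3, Echo.
Echo vs Model S2: 12 to 3, Echo.
Drift vs Bolt: Drift preferred on 3+4 = 7 ballots; Bolt wins 8–7.
Drift vs Flux: Drift preferred on 3+3+3+4 = 13 ballots; Drift wins 13–2.
Drift vs Model S2: Drift is ranked higher on 3+4 = 7 ballots, Model S2 on 8. Model S2 wins 8–7.
Bolt vs Flux: Bolt is ranked higher on 3+3+4 = 10 ballots, Flux on 5. Bolt wins 10–5.
Bolt vs Model S2: 3+2+4 = 9 for Bolt, 6 for Model S2 — Bolt by 9–6.
Flux vs Model S2: Flux is ranked higher on 3+2 = 5 ballots, Model S2 on 10. Model S2 wins 10–5.
Every design loses at least once (Echo loses to Drift; Drift loses to Bolt; Bolt loses to Echo; Flux loses to Echo; Model S2 loses to Echo). The majority relation contains the cycle Echo > Bolt > Drift > Echo, so there is no Condorcet winner.

none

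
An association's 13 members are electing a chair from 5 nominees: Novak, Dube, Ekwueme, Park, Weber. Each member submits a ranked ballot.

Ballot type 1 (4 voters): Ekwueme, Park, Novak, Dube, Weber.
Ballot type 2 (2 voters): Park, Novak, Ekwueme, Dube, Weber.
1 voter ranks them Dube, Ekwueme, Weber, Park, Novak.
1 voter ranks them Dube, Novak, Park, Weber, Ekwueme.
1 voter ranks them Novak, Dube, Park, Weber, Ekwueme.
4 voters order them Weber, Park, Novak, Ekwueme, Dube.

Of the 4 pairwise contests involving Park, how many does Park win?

Park against each rival (13 voters):
Park vs Novak: Park, 11–2.
Park vs Dube: Park is ranked higher on 4+2+4 = 10 ballots, Dube on 3. Park wins 10–3.
Park vs Ekwueme: 8 to 5, Park.
Park–Weber: Park 8–5.
Park beats Novak, Dube, Ekwueme, Weber — 4 pairwise wins.

4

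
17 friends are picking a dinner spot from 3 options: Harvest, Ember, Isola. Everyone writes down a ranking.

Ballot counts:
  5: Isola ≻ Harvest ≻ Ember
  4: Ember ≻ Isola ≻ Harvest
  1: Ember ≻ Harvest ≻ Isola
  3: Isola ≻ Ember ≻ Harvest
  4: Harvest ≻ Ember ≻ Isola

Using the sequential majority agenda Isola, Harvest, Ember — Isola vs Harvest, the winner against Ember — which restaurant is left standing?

Round 1: Isola vs Harvest — 12–5, Isola advances.
Round 2: Isola vs Ember — 8–9, Ember advances.
Ember survives the agenda.

Ember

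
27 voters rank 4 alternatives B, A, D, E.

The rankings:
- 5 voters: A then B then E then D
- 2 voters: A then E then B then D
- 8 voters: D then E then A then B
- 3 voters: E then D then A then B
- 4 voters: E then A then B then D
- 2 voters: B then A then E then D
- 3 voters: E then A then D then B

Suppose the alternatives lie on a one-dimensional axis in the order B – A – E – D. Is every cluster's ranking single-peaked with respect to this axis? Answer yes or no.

yes

Axis positions: B=1, A=2, E=3, D=4.
Cluster 1 (peak A at position 2): ranking walks positions 2-1-3-4, expanding outward from the peak — single-peaked.
Cluster 2 (peak A at position 2): ranking walks positions 2-3-1-4, expanding outward from the peak — single-peaked.
Cluster 3 (peak D at position 4): ranking walks positions 4-3-2-1, expanding outward from the peak — single-peaked.
Cluster 4 (peak E at position 3): ranking walks positions 3-4-2-1, expanding outward from the peak — single-peaked.
Cluster 5 (peak E at position 3): ranking walks positions 3-2-1-4, expanding outward from the peak — single-peaked.
Cluster 6 (peak B at position 1): ranking walks positions 1-2-3-4, expanding outward from the peak — single-peaked.
Cluster 7 (peak E at position 3): ranking walks positions 3-2-4-1, expanding outward from the peak — single-peaked.
Every ranking is single-peaked on this axis.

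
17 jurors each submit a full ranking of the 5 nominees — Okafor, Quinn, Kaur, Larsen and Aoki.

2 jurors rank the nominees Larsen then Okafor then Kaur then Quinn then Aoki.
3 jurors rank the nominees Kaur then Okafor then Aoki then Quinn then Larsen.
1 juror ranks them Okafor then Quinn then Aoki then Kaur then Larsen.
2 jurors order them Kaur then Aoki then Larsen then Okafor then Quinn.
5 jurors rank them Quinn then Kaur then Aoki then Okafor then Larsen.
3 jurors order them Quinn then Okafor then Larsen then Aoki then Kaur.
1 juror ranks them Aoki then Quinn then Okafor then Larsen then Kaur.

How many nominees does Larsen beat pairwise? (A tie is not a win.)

0

Larsen against each rival (17 jurors):
Larsen vs Okafor: Okafor wins 13–4.
Larsen vs Quinn: Larsen preferred on 2+2 = 4 ballots; Quinn wins 13–4.
Larsen vs Kaur: Kaur, 11–6.
Larsen vs Aoki: Aoki wins 12–5.
Larsen beats no one; loses to Okafor, Quinn, Kaur, Aoki — 0 pairwise wins.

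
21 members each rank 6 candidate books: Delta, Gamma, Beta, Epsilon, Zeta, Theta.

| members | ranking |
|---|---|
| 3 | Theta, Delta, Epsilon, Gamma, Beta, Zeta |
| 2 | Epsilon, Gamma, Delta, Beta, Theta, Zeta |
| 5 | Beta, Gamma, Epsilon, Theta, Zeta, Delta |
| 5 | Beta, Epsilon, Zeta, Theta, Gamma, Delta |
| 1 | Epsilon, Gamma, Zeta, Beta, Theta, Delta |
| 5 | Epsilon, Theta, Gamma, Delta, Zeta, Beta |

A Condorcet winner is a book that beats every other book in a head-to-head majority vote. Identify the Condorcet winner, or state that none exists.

Head-to-head results (21 members):
Delta vs Gamma: Gamma, 18–3.
Delta vs Beta: Beta, 11–10.
Delta vs Epsilon: Epsilon wins 18–3.
Delta vs Zeta: Zeta, 11–10.
Delta vs Theta: Theta wins 19–2.
Gamma vs Beta: Gamma wins 11–10.
Gamma–Epsilon: Epsilon 16–5.
Gamma–Zeta: Gamma 16–5.
Gamma vs Theta: Theta, 13–8.
Beta vs Epsilon: Epsilon, 11–10.
Beta vs Zeta: Beta wins 15–6.
Beta vs Theta: Beta, 13–8.
Epsilon–Zeta: Epsilon 21–0.
Epsilon vs Theta: Epsilon, 18–3.
Zeta vs Theta: Theta, 15–6.
Epsilon defeats every rival head-to-head and is the Condorcet winner.

Epsilon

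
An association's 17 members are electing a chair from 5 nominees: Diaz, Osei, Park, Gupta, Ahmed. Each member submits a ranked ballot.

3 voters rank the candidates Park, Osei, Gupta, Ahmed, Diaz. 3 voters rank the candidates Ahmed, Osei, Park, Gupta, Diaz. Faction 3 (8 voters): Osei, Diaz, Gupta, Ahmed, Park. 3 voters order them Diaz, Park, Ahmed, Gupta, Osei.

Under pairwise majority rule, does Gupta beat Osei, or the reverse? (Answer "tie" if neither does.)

Ballots ranking Gupta above Osei: 3.
Ballots ranking Osei above Gupta: 17 − 3 = 14.
Osei wins the head-to-head 14–3.

Osei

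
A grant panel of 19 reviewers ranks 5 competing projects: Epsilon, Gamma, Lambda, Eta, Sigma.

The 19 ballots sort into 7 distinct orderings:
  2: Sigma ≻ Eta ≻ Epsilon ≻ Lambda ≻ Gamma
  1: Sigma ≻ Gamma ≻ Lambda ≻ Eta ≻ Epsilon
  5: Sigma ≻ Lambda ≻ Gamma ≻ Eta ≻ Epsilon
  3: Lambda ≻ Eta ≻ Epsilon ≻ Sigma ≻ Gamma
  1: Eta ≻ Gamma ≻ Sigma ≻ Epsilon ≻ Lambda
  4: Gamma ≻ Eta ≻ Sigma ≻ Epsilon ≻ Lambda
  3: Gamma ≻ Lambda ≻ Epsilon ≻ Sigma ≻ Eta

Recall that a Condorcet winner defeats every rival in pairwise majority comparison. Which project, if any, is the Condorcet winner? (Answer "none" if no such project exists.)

Check each pair by majority over 19 ballots:
Epsilon vs Gamma: Epsilon is ranked higher on 2+3 = 5 ballots, Gamma on 14. Gamma wins 14–5.
Epsilon vs Lambda: 2+1+4 = 7 for Epsilon, 12 for Lambda — Lambda by 12–7.
Epsilon vs Eta: 3 to 16, Eta.
Epsilon vs Sigma: 3+3 = 6 for Epsilon, 13 for Sigma — Sigma by 13–6.
Gamma vs Lambda: 1+1+4+3 = 9 for Gamma, 10 for Lambda — Lambda by 10–9.
Gamma vs Eta: Gamma preferred on 1+5+4+3 = 13 ballots; Gamma wins 13–6.
Gamma vs Sigma: 1+4+3 = 8 for Gamma, 11 for Sigma — Sigma by 11–8.
Lambda vs Eta: Lambda preferred on 1+5+3+3 = 12 ballots; Lambda wins 12–7.
Lambda vs Sigma: 3+3 = 6 for Lambda, 13 for Sigma — Sigma by 13–6.
Eta vs Sigma: 3+1+4 = 8 for Eta, 11 for Sigma — Sigma by 11–8.
Only Sigma has no losses; Sigma is the Condorcet winner.

Sigma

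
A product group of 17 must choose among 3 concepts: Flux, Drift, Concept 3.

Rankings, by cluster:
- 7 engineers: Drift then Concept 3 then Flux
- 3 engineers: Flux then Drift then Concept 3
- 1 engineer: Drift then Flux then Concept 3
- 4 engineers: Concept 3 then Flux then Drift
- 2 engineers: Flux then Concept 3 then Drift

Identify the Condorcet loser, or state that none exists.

Pairwise majorities:
Flux–Drift: Flux 9–8.
Flux–Concept 3: Concept 3 11–6.
Drift–Concept 3: Drift 11–6.
No design is winless: Flux beats Drift; Drift beats Concept 3; Concept 3 beats Flux. There is no Condorcet loser.

none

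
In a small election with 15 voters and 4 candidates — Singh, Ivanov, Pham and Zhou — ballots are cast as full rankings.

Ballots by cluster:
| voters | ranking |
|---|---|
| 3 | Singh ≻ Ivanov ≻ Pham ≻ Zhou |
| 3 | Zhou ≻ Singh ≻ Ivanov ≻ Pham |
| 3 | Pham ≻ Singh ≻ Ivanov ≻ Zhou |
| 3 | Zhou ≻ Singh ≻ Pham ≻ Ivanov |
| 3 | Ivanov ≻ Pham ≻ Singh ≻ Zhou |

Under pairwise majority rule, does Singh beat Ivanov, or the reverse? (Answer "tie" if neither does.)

Ballots ranking Singh above Ivanov: 3 + 3 + 3 + 3 = 12.
Ballots ranking Ivanov above Singh: 15 − 12 = 3.
Singh wins the head-to-head 12–3.

Singh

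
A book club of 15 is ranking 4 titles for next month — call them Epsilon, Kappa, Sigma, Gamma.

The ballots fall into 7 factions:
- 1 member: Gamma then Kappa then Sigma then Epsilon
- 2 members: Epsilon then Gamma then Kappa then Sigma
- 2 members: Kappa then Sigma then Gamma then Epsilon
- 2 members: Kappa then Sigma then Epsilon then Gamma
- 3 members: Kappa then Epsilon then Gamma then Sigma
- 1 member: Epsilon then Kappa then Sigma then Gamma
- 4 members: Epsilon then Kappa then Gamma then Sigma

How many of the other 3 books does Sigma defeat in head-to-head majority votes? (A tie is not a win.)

Sigma against each rival (15 members):
Sigma–Epsilon: Epsilon 10–5.
Sigma vs Kappa: Kappa wins 15–0.
Sigma–Gamma: Gamma 10–5.
Sigma beats no one; loses to Epsilon, Kappa, Gamma — 0 pairwise wins.

0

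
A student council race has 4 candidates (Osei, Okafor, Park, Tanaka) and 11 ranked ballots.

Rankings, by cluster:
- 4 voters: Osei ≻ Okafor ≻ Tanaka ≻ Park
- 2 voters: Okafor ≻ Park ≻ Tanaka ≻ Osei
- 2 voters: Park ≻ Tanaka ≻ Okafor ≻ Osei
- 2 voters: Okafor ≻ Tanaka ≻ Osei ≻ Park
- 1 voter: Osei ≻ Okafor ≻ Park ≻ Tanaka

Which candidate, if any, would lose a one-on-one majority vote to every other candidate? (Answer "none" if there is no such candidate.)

Park

Head-to-head results (11 voters):
Osei vs Okafor: Okafor, 6–5.
Osei vs Park: Osei, 7–4.
Osei vs Tanaka: Tanaka wins 6–5.
Okafor vs Park: Okafor, 9–2.
Okafor vs Tanaka: 9 to 2, Okafor.
Park vs Tanaka: Park preferred on 2+2+1 = 5 ballots; Tanaka wins 6–5.
Park is beaten in every head-to-head and is the Condorcet loser.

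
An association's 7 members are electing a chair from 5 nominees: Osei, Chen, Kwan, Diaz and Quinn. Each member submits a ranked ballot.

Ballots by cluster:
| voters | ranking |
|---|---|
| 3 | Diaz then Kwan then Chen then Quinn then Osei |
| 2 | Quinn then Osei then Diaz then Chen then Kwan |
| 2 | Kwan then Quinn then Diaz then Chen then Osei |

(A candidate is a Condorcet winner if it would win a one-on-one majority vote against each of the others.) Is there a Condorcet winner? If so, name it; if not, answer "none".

Head-to-head results (7 voters):
Osei vs Chen: Osei is ranked higher on 2 ballots, Chen on 5. Chen wins 5–2.
Osei–Kwan: Kwan 5–2.
Osei vs Diaz: Diaz wins 5–2.
Osei vs Quinn: Osei preferred on 0 ballots; Quinn wins 7–0.
Chen vs Kwan: 2 to 5, Kwan.
Chen vs Diaz: 0 for Chen, 7 for Diaz — Diaz by 7–0.
Chen vs Quinn: Chen is ranked higher on 3 ballots, Quinn on 4. Quinn wins 4–3.
Kwan vs Diaz: Diaz, 5–2.
Kwan vs Quinn: Kwan is ranked higher on 3+2 = 5 ballots, Quinn on 2. Kwan wins 5–2.
Diaz vs Quinn: Diaz preferred on 3 ballots; Quinn wins 4–3.
Every candidate loses at least once (Osei loses to Chen; Chen loses to Kwan; Kwan loses to Diaz; Diaz loses to Quinn; Quinn loses to Kwan). The majority relation contains the cycle Kwan > Quinn > Diaz > Kwan, so there is no Condorcet winner.

none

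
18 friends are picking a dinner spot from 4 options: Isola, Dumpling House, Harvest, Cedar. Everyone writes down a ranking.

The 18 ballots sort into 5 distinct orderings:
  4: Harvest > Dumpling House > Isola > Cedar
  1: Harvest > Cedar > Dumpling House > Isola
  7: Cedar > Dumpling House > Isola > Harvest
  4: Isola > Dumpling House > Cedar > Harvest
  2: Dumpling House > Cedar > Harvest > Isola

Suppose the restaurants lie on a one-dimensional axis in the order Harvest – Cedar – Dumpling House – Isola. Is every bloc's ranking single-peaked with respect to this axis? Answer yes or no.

no

Axis positions: Harvest=1, Cedar=2, Dumpling House=3, Isola=4.
Bloc 1: ranking walks positions 1-3-4-2; Dumpling House is ranked above Cedar even though Cedar lies between Dumpling House and the peak Harvest on the axis — preferences dip and rise again. Not single-peaked.
Bloc 2 (peak Harvest at position 1): ranking walks positions 1-2-3-4, expanding outward from the peak — single-peaked.
Bloc 3 (peak Cedar at position 2): ranking walks positions 2-3-4-1, expanding outward from the peak — single-peaked.
Bloc 4 (peak Isola at position 4): ranking walks positions 4-3-2-1, expanding outward from the peak — single-peaked.
Bloc 5 (peak Dumpling House at position 3): ranking walks positions 3-2-1-4, expanding outward from the peak — single-peaked.
Bloc 1 violates single-peakedness, so the profile is not single-peaked on this axis.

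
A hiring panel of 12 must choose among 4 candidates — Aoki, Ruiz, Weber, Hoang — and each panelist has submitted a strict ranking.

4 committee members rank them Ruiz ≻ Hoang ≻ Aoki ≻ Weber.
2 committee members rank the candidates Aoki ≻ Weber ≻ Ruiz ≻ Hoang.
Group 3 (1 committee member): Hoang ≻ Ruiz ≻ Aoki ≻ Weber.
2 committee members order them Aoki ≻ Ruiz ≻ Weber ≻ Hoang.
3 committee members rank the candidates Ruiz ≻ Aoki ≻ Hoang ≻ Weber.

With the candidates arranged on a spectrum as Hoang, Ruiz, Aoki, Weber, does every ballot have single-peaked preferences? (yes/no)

Axis positions: Hoang=1, Ruiz=2, Aoki=3, Weber=4.
Group 1 (peak Ruiz at position 2): ranking walks positions 2-1-3-4, expanding outward from the peak — single-peaked.
Group 2 (peak Aoki at position 3): ranking walks positions 3-4-2-1, expanding outward from the peak — single-peaked.
Group 3 (peak Hoang at position 1): ranking walks positions 1-2-3-4, expanding outward from the peak — single-peaked.
Group 4 (peak Aoki at position 3): ranking walks positions 3-2-4-1, expanding outward from the peak — single-peaked.
Group 5 (peak Ruiz at position 2): ranking walks positions 2-3-1-4, expanding outward from the peak — single-peaked.
Every ranking is single-peaked on this axis.

yes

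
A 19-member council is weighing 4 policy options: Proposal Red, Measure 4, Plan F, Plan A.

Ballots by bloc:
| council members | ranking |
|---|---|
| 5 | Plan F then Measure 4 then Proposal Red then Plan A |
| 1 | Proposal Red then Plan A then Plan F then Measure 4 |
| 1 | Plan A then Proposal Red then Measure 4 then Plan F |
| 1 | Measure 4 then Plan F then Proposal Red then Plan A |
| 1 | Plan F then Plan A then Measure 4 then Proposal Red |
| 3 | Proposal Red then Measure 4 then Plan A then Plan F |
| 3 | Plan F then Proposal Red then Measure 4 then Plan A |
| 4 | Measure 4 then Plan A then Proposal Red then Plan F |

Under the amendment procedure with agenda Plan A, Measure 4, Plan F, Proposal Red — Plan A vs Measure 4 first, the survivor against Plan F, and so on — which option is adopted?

Plan F

Round 1: Plan A vs Measure 4 — 3–16, Measure 4 advances.
Round 2: Measure 4 vs Plan F — 9–10, Plan F advances.
Round 3: Plan F vs Proposal Red — 10–9, Plan F advances.
The agenda winner is Plan F.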